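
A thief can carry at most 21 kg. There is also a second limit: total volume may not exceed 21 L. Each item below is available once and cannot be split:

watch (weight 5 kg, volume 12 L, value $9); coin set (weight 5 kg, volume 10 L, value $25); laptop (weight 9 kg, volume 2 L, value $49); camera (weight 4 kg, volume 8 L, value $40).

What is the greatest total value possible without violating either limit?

$114

Feasible sets respecting both limits:
- coin set+laptop+camera: weight 18, volume 20, value 114
- laptop+camera: weight 13, volume 10, value 89
- coin set+laptop: weight 14, volume 12, value 74
- coin set+camera: weight 9, volume 18, value 65
Best: $114.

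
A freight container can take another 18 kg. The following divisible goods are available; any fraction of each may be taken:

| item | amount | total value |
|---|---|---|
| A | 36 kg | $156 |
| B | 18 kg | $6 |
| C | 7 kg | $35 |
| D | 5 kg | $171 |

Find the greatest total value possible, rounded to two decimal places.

232.00

Take in order of value per unit:
- D (171/5 per unit): all 5 → value 171, running total 171.00
- C (35/7 per unit): all 7 → value 35, running total 206.00
- A (156/36 per unit): 6 of 36 → value 6×156/36 = 26.0000, running total 232.00
Total 232.00.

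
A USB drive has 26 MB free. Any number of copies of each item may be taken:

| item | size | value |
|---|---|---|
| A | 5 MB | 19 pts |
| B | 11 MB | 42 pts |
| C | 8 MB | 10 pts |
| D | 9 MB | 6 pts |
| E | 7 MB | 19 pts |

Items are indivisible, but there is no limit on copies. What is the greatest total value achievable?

99 pts

Best value-per-unit is B at 42/11; filling with it alone gives 2×42 = 84.
Optimal mix: 3×A + 1×B → size 26, value 99.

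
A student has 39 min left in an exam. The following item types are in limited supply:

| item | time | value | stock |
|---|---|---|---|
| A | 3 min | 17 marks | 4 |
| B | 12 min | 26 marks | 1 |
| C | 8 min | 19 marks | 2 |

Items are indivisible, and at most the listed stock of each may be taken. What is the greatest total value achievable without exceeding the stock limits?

Top feasible selections:
- 3×A + 1×B + 2×C: time 37, value 115
- 4×A + 1×B + 1×C: time 32, value 113
Best: 115 marks.

115 marks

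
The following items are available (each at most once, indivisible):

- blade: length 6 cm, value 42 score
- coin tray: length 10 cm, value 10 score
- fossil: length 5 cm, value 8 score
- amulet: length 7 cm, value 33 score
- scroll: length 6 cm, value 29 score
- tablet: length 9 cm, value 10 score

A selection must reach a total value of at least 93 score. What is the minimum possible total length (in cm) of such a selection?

19

Subsets with value ≥ 93, sorted by total length:
- blade+amulet+scroll: length 19, value 104
- blade+fossil+amulet+scroll: length 24, value 112
Minimum length: 19 cm.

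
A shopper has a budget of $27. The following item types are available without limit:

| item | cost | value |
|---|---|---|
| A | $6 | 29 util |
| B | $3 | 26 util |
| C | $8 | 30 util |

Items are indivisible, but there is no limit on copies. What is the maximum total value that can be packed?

Best value-per-unit is B at 26/3, and filling with it alone uses cost 9×3=27. No mix of the others beats 9×26 = 234.

234 util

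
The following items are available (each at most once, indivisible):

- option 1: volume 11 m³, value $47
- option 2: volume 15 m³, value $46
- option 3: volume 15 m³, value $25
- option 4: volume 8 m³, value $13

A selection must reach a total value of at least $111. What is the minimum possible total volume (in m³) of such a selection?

Subsets with value ≥ 111, sorted by total volume:
- option 1+option 2+option 3: volume 41, value 118
- option 1+option 2+option 3+option 4: volume 49, value 131
Minimum volume: 41 m³.

41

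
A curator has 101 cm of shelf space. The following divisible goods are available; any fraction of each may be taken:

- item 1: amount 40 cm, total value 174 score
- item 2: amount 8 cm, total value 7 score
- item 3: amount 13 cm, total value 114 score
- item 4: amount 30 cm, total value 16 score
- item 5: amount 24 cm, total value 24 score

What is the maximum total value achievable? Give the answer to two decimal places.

327.53

Take in order of value per unit:
- item 3 (114/13 per unit): all 13 → value 114, running total 114.00
- item 1 (174/40 per unit): all 40 → value 174, running total 288.00
- item 5 (24/24 per unit): all 24 → value 24, running total 312.00
- item 2 (7/8 per unit): all 8 → value 7, running total 319.00
- item 4 (16/30 per unit): 16 of 30 → value 16×16/30 = 8.5333, running total 327.53
Total 327.53.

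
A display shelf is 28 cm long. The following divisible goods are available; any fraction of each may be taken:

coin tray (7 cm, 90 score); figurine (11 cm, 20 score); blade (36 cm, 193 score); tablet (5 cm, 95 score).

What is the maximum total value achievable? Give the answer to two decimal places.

270.78

Take in order of value per unit:
- tablet (95/5 per unit): all 5 → value 95, running total 95.00
- coin tray (90/7 per unit): all 7 → value 90, running total 185.00
- blade (193/36 per unit): 16 of 36 → value 16×193/36 = 85.7778, running total 270.78
Total 270.78.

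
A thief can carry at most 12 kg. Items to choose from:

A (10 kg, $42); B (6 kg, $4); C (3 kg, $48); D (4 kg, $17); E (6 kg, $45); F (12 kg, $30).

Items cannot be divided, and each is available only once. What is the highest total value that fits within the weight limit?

Check high-value combinations within 12 kg:
- C+E: weight 3+6=9, value 48+45=93
- C+D: weight 3+4=7, value 48+17=65
- D+E: weight 4+6=10, value 17+45=62
- B+C: weight 6+3=9, value 4+48=52
- B+E: weight 6+6=12, value 4+45=49
Best: $93.

$93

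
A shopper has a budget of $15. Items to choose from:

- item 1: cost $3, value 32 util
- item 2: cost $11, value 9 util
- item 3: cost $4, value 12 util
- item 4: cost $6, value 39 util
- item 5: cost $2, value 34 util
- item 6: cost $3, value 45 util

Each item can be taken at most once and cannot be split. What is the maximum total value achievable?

150 util

This is a 0/1 knapsack; check combinations near the capacity.
- item 1+item 4+item 5+item 6: cost 3+6+2+3=14, value 32+39+34+45=150
- item 3+item 4+item 5+item 6: cost 4+6+2+3=15, value 12+39+34+45=130
- item 1+item 3+item 5+item 6: cost 3+4+2+3=12, value 32+12+34+45=123
- item 4+item 5+item 6: cost 6+2+3=11, value 39+34+45=118
- item 1+item 3+item 4+item 5: cost 3+4+6+2=15, value 32+12+39+34=117
Best: 150 util.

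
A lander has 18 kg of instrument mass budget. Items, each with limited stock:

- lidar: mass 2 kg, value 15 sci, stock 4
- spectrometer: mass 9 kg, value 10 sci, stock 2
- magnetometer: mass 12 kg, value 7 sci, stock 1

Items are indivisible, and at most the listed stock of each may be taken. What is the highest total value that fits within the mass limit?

Top feasible selections:
- 4×lidar + 1×spectrometer: mass 17, value 70
- 4×lidar: mass 8, value 60
- 3×lidar + 1×spectrometer: mass 15, value 55
- 3×lidar + 1×magnetometer: mass 18, value 52
Best: 70 sci.

70 sci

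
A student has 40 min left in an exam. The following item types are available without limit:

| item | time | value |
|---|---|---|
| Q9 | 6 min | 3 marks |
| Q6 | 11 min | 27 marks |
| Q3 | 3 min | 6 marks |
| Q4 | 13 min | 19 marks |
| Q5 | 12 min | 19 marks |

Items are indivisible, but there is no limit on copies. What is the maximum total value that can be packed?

93 marks

Best value-per-unit is Q6 at 27/11; filling with it alone gives 3×27 = 81.
Optimal mix: 3×Q6 + 2×Q3 → time 39, value 93.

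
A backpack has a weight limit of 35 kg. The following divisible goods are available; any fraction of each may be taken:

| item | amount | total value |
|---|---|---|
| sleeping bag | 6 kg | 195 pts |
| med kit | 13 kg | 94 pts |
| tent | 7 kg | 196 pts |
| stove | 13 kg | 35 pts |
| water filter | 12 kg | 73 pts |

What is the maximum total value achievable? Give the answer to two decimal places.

Take in order of value per unit:
- sleeping bag (195/6 per unit): all 6 → value 195, running total 195.00
- tent (196/7 per unit): all 7 → value 196, running total 391.00
- med kit (94/13 per unit): all 13 → value 94, running total 485.00
- water filter (73/12 per unit): 9 of 12 → value 9×73/12 = 54.7500, running total 539.75
Total 539.75.

539.75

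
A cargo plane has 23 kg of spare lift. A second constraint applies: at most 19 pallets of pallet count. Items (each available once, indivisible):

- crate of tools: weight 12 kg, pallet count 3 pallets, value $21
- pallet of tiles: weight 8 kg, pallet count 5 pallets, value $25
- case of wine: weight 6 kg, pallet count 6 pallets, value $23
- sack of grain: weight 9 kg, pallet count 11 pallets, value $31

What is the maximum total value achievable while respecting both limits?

$56

Feasible sets respecting both limits:
- pallet of tiles+sack of grain: weight 17, pallet count 16, value 56
- case of wine+sack of grain: weight 15, pallet count 17, value 54
- crate of tools+sack of grain: weight 21, pallet count 14, value 52
Best: $56.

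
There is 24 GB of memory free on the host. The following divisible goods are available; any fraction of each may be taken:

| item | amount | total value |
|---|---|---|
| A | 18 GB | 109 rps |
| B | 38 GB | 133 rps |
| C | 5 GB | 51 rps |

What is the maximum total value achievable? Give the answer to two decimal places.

163.50

Take in order of value per unit:
- C (51/5 per unit): all 5 → value 51, running total 51.00
- A (109/18 per unit): all 18 → value 109, running total 160.00
- B (133/38 per unit): 1 of 38 → value 1×133/38 = 3.5000, running total 163.50
Total 163.50.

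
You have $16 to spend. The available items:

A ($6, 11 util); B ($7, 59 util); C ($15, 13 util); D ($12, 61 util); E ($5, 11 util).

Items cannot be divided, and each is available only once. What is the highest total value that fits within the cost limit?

70 util

This is a 0/1 knapsack; check combinations near the capacity.
- B+E: cost 7+5=12, value 59+11=70
- A+B: cost 6+7=13, value 11+59=70
- D: cost 12, value 61
- B: cost 7, value 59
- A+E: cost 6+5=11, value 11+11=22
Best: 70 util.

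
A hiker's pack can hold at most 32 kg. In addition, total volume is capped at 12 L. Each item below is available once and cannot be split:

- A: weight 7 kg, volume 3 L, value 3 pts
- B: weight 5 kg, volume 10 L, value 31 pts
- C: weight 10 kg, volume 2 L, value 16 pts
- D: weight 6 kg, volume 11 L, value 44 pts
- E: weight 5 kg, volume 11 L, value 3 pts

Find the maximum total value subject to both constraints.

47 pts

Feasible sets respecting both limits:
- B+C: weight 15, volume 12, value 47
- D: weight 6, volume 11, value 44
- B: weight 5, volume 10, value 31
Best: 47 pts.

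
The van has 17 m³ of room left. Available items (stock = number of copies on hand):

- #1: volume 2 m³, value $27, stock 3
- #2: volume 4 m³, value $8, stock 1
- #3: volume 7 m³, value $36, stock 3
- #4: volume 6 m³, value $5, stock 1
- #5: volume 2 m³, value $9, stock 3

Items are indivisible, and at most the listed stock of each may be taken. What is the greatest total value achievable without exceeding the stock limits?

Best selections within volume 17 and stock limits:
- 3×#1 + 1×#3 + 2×#5: volume 17, value 135
- 3×#1 + 1×#3 + 1×#5: volume 15, value 126
- 3×#1 + 1×#2 + 1×#3: volume 17, value 125
Best: $135.

$135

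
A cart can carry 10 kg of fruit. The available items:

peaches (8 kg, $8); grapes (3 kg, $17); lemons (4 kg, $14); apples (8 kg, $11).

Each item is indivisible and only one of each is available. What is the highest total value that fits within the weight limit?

$31

Check high-value combinations within 10 kg:
- grapes+lemons: weight 3+4=7, value 17+14=31
- grapes: weight 3, value 17
- lemons: weight 4, value 14
- apples: weight 8, value 11
- peaches: weight 8, value 8
Best: $31.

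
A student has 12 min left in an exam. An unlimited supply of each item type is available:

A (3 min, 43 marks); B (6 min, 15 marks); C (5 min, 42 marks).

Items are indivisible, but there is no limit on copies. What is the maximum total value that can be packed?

Best value-per-unit is A at 43/3, and filling with it alone uses time 4×3=12. No mix of the others beats 4×43 = 172.

172 marks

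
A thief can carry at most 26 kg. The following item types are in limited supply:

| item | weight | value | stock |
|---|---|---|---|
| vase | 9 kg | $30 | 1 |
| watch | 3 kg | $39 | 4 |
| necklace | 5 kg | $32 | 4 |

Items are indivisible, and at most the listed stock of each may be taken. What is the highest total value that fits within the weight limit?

$220

Top feasible selections:
- 4×watch + 2×necklace: weight 22, value 220
- 1×vase + 4×watch + 1×necklace: weight 26, value 218
- 3×watch + 3×necklace: weight 24, value 213
- 2×watch + 4×necklace: weight 26, value 206
Best: $220.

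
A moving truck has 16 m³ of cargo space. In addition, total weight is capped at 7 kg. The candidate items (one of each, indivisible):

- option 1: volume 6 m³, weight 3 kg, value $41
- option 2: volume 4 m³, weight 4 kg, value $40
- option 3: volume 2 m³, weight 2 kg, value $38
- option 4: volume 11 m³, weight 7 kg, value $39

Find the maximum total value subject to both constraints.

$81

Feasible sets respecting both limits:
- option 1+option 2: volume 10, weight 7, value 81
- option 1+option 3: volume 8, weight 5, value 79
- option 2+option 3: volume 6, weight 6, value 78
Best: $81.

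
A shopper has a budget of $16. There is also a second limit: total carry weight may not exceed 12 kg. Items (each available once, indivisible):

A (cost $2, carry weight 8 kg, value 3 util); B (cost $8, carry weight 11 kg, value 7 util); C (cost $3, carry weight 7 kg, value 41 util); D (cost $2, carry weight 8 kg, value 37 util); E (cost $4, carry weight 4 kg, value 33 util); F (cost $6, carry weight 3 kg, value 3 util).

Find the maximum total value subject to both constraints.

74 util

Feasible sets respecting both limits:
- C+E: cost 7, carry weight 11, value 74
- D+E: cost 6, carry weight 12, value 70
- C+F: cost 9, carry weight 10, value 44
Best: 74 util.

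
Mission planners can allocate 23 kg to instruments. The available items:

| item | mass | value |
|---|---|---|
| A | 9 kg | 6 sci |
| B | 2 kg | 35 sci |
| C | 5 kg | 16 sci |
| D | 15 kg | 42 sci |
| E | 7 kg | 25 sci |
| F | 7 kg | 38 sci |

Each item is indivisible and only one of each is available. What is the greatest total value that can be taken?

This is a 0/1 knapsack; check combinations near the capacity.
- B+C+E+F: mass 2+5+7+7=21, value 35+16+25+38=114
- B+E+F: mass 2+7+7=16, value 35+25+38=98
- A+B+C+F: mass 9+2+5+7=23, value 6+35+16+38=95
- B+C+D: mass 2+5+15=22, value 35+16+42=93
- B+C+F: mass 2+5+7=14, value 35+16+38=89
Best: 114 sci.

114 sci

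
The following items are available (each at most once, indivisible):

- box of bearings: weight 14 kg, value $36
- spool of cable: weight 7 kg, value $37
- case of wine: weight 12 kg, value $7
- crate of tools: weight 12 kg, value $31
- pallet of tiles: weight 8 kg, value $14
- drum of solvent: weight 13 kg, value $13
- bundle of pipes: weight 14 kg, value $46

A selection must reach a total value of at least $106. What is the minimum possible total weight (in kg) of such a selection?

33

Subsets with value ≥ 106, sorted by total weight:
- spool of cable+crate of tools+bundle of pipes: weight 33, value 114
- box of bearings+spool of cable+bundle of pipes: weight 35, value 119
- box of bearings+crate of tools+bundle of pipes: weight 40, value 113
Minimum weight: 33 kg.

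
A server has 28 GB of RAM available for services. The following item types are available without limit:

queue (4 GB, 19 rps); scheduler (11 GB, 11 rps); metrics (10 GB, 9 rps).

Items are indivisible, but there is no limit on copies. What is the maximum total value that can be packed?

133 rps

Best value-per-unit is queue at 19/4, and filling with it alone uses memory 7×4=28. No mix of the others beats 7×19 = 133.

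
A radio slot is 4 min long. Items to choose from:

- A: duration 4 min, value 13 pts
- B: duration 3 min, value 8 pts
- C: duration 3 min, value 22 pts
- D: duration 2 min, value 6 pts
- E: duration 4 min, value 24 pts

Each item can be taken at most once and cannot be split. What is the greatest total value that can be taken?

This is a 0/1 knapsack; check combinations near the capacity.
- E: duration 4, value 24
- C: duration 3, value 22
- A: duration 4, value 13
- B: duration 3, value 8
- D: duration 2, value 6
Best: 24 pts.

24 pts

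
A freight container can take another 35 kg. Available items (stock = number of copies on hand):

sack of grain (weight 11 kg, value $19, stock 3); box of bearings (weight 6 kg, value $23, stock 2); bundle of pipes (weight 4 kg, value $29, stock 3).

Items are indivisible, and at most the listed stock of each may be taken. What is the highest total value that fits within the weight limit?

Best selections within weight 35 and stock limits:
- 1×sack of grain + 2×box of bearings + 3×bundle of pipes: weight 35, value 152
- 2×box of bearings + 3×bundle of pipes: weight 24, value 133
- 1×sack of grain + 1×box of bearings + 3×bundle of pipes: weight 29, value 129
Best: $152.

$152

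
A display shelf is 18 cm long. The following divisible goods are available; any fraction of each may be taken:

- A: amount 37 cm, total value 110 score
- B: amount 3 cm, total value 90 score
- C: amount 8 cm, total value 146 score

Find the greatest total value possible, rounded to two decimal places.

Take in order of value per unit:
- B (90/3 per unit): all 3 → value 90, running total 90.00
- C (146/8 per unit): all 8 → value 146, running total 236.00
- A (110/37 per unit): 7 of 37 → value 7×110/37 = 20.8108, running total 256.81
Total 256.81.

256.81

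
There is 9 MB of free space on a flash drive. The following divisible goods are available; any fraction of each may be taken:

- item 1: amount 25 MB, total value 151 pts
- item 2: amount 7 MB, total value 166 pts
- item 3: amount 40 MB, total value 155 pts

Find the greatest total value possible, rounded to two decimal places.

Take in order of value per unit:
- item 2 (166/7 per unit): all 7 → value 166, running total 166.00
- item 1 (151/25 per unit): 2 of 25 → value 2×151/25 = 12.0800, running total 178.08
Total 178.08.

178.08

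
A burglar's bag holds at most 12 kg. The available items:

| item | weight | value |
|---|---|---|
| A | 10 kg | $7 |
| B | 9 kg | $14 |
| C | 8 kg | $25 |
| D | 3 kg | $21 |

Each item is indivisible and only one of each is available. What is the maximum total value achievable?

$46

This is a 0/1 knapsack; check combinations near the capacity.
- C+D: weight 8+3=11, value 25+21=46
- B+D: weight 9+3=12, value 14+21=35
- C: weight 8, value 25
Best: $46.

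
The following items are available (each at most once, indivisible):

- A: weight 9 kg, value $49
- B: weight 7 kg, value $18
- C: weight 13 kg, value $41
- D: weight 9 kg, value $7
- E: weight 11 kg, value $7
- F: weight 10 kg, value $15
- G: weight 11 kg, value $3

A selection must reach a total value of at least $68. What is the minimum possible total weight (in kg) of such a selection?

22

Subsets with value ≥ 68, sorted by total weight:
- A+C: weight 22, value 90
- A+B+D: weight 25, value 74
- A+B+F: weight 26, value 82
- A+B+E: weight 27, value 74
Minimum weight: 22 kg.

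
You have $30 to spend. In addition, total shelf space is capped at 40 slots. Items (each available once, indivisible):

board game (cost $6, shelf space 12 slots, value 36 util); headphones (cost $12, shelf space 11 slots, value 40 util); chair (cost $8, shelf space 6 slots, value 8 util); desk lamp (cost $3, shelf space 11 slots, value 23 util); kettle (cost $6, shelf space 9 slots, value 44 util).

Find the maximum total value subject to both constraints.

Feasible sets respecting both limits:
- board game+headphones+kettle: cost 24, shelf space 32, value 120
- headphones+chair+desk lamp+kettle: cost 29, shelf space 37, value 115
- board game+chair+desk lamp+kettle: cost 23, shelf space 38, value 111
Best: 120 util.

120 util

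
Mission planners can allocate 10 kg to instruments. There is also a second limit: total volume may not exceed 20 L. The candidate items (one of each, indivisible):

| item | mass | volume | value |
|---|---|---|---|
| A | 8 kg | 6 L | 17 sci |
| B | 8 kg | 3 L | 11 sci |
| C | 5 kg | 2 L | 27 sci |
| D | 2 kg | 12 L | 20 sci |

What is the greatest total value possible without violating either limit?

47 sci

Feasible sets respecting both limits:
- C+D: mass 7, volume 14, value 47
- A+D: mass 10, volume 18, value 37
- B+D: mass 10, volume 15, value 31
Best: 47 sci.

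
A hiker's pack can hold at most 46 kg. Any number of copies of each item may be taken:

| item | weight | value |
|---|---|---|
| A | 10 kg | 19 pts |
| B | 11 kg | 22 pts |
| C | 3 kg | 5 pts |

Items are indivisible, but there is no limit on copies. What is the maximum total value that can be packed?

90 pts

Best value-per-unit is B at 22/11; filling with it alone gives 4×22 = 88.
Optimal mix: 1×A + 3×B + 1×C → weight 46, value 90.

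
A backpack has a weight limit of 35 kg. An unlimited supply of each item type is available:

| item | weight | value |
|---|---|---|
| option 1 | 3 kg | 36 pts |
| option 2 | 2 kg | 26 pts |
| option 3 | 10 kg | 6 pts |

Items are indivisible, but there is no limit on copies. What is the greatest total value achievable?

Best value-per-unit is option 2 at 26/2; filling with it alone gives 17×26 = 442.
Optimal mix: 1×option 1 + 16×option 2 → weight 35, value 452.

452 pts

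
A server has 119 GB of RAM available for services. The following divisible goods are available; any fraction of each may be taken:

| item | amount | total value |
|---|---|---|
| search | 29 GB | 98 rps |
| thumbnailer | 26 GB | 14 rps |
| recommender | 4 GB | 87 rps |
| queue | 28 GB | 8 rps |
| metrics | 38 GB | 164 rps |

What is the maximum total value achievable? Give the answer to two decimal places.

Take in order of value per unit:
- recommender (87/4 per unit): all 4 → value 87, running total 87.00
- metrics (164/38 per unit): all 38 → value 164, running total 251.00
- search (98/29 per unit): all 29 → value 98, running total 349.00
- thumbnailer (14/26 per unit): all 26 → value 14, running total 363.00
- queue (8/28 per unit): 22 of 28 → value 22×8/28 = 6.2857, running total 369.29
Total 369.29.

369.29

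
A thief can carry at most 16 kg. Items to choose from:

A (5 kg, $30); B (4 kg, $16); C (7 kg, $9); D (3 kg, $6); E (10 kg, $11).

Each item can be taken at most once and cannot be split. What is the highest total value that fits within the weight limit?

$55

Check high-value combinations within 16 kg:
- A+B+C: weight 5+4+7=16, value 30+16+9=55
- A+B+D: weight 5+4+3=12, value 30+16+6=52
- A+B: weight 5+4=9, value 30+16=46
Best: $55.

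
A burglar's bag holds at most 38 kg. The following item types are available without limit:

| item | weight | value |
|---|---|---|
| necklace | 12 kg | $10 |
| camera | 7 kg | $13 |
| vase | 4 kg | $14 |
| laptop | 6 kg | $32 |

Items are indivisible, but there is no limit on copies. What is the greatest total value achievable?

Best value-per-unit is laptop at 32/6, and filling with it alone uses weight 6×6=36. No mix of the others beats 6×32 = 192.

$192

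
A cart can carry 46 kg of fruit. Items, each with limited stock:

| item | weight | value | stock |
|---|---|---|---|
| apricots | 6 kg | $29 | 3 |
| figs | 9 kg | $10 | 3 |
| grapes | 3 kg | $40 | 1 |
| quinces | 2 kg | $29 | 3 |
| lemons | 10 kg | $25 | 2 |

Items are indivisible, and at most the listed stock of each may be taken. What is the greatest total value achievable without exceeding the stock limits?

Best selections within weight 46 and stock limits:
- 3×apricots + 1×figs + 1×grapes + 3×quinces + 1×lemons: weight 46, value 249
- 3×apricots + 1×grapes + 3×quinces + 1×lemons: weight 37, value 239
Best: $249.

$249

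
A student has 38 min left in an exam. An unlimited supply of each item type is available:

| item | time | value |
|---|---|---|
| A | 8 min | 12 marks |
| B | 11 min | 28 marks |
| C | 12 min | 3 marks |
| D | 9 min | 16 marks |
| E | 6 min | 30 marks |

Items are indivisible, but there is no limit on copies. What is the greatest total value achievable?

180 marks

Best value-per-unit is E at 30/6, and filling with it alone uses time 6×6=36. No mix of the others beats 6×30 = 180.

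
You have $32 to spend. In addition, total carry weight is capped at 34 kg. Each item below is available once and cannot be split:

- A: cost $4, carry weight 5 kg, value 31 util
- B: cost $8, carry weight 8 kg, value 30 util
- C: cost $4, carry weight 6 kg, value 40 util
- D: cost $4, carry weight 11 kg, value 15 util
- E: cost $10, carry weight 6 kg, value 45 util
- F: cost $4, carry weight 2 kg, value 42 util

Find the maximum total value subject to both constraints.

188 util

Feasible sets respecting both limits:
- A+B+C+E+F: cost 30, carry weight 27, value 188
- A+C+D+E+F: cost 26, carry weight 30, value 173
- B+C+D+E+F: cost 30, carry weight 33, value 172
Best: 188 util.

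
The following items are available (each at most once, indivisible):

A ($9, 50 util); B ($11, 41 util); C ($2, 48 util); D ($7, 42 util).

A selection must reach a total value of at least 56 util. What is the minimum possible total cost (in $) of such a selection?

Subsets with value ≥ 56, sorted by total cost:
- C+D: cost 9, value 90
- A+C: cost 11, value 98
Minimum cost: 9 $.

9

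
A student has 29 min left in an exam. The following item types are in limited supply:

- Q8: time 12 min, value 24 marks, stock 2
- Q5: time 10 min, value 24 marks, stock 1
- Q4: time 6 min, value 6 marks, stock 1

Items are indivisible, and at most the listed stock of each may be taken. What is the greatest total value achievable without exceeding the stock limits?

54 marks

Best selections within time 29 and stock limits:
- 1×Q8 + 1×Q5 + 1×Q4: time 28, value 54
- 1×Q8 + 1×Q5: time 22, value 48
Best: 54 marks.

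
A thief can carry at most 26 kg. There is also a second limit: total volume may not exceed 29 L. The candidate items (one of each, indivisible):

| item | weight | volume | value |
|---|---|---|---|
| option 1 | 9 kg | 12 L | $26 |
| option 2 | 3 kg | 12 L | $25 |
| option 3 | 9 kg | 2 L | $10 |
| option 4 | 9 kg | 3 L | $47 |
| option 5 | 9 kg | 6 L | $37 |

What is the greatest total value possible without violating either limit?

$109

Feasible sets respecting both limits:
- option 2+option 4+option 5: weight 21, volume 21, value 109
- option 1+option 2+option 4: weight 21, volume 27, value 98
- option 4+option 5: weight 18, volume 9, value 84
- option 2+option 3+option 4: weight 21, volume 17, value 82
Best: $109.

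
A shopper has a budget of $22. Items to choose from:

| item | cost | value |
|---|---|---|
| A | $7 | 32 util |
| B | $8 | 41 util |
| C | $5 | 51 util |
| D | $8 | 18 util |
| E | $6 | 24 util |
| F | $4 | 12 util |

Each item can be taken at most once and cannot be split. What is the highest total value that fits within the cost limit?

124 util

Check high-value combinations within $22:
- A+B+C: cost 7+8+5=20, value 32+41+51=124
- A+C+E+F: cost 7+5+6+4=22, value 32+51+24+12=119
- B+C+E: cost 8+5+6=19, value 41+51+24=116
- B+C+D: cost 8+5+8=21, value 41+51+18=110
- A+C+E: cost 7+5+6=18, value 32+51+24=107
Best: 124 util.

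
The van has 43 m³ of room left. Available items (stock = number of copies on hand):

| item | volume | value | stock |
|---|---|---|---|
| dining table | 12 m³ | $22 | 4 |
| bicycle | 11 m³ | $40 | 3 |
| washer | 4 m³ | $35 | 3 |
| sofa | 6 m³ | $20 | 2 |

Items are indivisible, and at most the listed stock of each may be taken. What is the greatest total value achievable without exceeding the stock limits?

$205

Top feasible selections:
- 2×bicycle + 3×washer + 1×sofa: volume 40, value 205
- 3×bicycle + 2×washer: volume 41, value 190
- 2×bicycle + 2×washer + 2×sofa: volume 42, value 190
- 1×dining table + 1×bicycle + 3×washer + 1×sofa: volume 41, value 187
Best: $205.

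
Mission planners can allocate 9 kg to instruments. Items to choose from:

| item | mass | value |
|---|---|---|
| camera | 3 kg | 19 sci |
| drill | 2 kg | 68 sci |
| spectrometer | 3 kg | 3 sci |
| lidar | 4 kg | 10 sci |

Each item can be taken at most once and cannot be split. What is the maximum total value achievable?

Check high-value combinations within 9 kg:
- camera+drill+lidar: mass 3+2+4=9, value 19+68+10=97
- camera+drill+spectrometer: mass 3+2+3=8, value 19+68+3=90
- camera+drill: mass 3+2=5, value 19+68=87
Best: 97 sci.

97 sci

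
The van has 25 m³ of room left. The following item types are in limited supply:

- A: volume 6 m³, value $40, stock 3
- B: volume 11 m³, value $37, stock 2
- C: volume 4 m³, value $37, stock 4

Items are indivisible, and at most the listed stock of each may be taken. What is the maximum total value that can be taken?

$191

Top feasible selections:
- 2×A + 3×C: volume 24, value 191
- 1×A + 4×C: volume 22, value 188
- 3×A + 1×C: volume 22, value 157
- 2×A + 2×C: volume 20, value 154
Best: $191.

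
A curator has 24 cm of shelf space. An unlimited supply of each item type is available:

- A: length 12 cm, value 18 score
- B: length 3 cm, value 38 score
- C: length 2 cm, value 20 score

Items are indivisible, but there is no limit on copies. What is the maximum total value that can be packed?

304 score

Best value-per-unit is B at 38/3, and filling with it alone uses length 8×3=24. No mix of the others beats 8×38 = 304.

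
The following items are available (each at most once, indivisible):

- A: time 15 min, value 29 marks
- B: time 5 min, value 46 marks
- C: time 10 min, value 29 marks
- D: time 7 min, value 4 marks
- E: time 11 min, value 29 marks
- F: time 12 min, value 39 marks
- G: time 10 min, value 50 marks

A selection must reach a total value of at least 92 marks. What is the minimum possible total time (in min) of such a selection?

15

Subsets with value ≥ 92, sorted by total time:
- B+G: time 15, value 96
- B+D+G: time 22, value 100
Minimum time: 15 min.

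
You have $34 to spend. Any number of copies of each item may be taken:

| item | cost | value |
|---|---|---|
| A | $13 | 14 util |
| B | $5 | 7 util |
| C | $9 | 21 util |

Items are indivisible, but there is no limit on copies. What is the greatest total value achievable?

70 util

Best value-per-unit is C at 21/9; filling with it alone gives 3×21 = 63.
Optimal mix: 1×B + 3×C → cost 32, value 70.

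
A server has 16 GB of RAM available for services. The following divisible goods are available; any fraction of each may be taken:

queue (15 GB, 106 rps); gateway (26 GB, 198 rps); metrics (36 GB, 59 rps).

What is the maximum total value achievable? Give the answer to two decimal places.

Take in order of value per unit:
- gateway (198/26 per unit): 16 of 26 → value 16×198/26 = 121.8462, running total 121.85
Total 121.85.

121.85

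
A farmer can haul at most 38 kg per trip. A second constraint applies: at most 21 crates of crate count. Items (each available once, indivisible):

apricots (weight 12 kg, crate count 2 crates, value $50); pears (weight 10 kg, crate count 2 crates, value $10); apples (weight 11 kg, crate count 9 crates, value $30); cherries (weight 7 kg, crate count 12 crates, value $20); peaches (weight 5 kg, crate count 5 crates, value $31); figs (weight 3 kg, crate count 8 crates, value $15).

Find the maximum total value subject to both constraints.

Feasible sets respecting both limits:
- apricots+pears+apples+peaches: weight 38, crate count 18, value 121
- apricots+apples+peaches: weight 28, crate count 16, value 111
- apricots+pears+cherries+peaches: weight 34, crate count 21, value 111
Best: $121.

$121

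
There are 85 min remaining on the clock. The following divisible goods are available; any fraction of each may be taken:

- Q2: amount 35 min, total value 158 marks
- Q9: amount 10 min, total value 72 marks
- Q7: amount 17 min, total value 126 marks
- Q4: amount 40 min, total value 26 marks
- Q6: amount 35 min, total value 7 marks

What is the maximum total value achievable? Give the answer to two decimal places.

Take in order of value per unit:
- Q7 (126/17 per unit): all 17 → value 126, running total 126.00
- Q9 (72/10 per unit): all 10 → value 72, running total 198.00
- Q2 (158/35 per unit): all 35 → value 158, running total 356.00
- Q4 (26/40 per unit): 23 of 40 → value 23×26/40 = 14.9500, running total 370.95
Total 370.95.

370.95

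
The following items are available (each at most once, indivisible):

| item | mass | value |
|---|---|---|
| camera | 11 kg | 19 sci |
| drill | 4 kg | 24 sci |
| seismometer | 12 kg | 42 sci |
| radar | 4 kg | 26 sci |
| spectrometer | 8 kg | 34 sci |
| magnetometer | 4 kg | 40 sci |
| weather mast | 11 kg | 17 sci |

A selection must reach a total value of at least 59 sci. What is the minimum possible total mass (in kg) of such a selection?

8

Subsets with value ≥ 59, sorted by total mass:
- radar+magnetometer: mass 8, value 66
- drill+magnetometer: mass 8, value 64
- drill+radar+magnetometer: mass 12, value 90
- spectrometer+magnetometer: mass 12, value 74
Minimum mass: 8 kg.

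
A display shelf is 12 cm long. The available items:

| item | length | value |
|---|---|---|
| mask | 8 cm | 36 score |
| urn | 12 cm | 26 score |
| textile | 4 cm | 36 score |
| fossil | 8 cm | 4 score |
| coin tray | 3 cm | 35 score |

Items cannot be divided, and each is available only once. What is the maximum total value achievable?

Check high-value combinations within 12 cm:
- mask+textile: length 8+4=12, value 36+36=72
- textile+coin tray: length 4+3=7, value 36+35=71
- mask+coin tray: length 8+3=11, value 36+35=71
Best: 72 score.

72 score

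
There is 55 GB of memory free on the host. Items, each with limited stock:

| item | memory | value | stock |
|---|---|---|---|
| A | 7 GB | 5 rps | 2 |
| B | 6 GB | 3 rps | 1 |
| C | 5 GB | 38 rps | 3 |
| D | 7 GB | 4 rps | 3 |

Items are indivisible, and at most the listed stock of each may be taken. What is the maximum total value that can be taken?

Top feasible selections:
- 2×A + 3×C + 3×D: memory 50, value 136
- 2×A + 1×B + 3×C + 2×D: memory 49, value 135
Best: 136 rps.

136 rps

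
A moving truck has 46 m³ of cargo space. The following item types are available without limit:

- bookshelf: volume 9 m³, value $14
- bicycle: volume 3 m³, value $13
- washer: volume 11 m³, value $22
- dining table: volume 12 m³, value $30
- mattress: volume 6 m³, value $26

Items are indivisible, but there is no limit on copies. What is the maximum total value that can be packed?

Best value-per-unit is bicycle at 13/3, and filling with it alone uses volume 15×3=45. No mix of the others beats 15×13 = 195.

$195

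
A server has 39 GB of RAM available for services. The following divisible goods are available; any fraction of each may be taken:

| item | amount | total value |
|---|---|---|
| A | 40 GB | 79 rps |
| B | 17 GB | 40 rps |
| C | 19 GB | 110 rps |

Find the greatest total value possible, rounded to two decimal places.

155.93

Take in order of value per unit:
- C (110/19 per unit): all 19 → value 110, running total 110.00
- B (40/17 per unit): all 17 → value 40, running total 150.00
- A (79/40 per unit): 3 of 40 → value 3×79/40 = 5.9250, running total 155.93
Total 155.93.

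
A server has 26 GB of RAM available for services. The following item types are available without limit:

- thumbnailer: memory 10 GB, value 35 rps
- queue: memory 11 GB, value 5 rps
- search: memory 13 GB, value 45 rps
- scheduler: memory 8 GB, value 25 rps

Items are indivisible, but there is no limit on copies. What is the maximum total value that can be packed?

90 rps

Best value-per-unit is thumbnailer at 35/10; filling with it alone gives 2×35 = 70.
Optimal mix: 2×search → memory 26, value 90.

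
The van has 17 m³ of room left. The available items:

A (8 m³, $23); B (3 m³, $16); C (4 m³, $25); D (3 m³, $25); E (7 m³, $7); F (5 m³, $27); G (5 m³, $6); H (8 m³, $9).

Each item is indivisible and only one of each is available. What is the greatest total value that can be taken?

Check high-value combinations within 17 m³:
- B+C+D+F: volume 3+4+3+5=15, value 16+25+25+27=93
- C+D+F+G: volume 4+3+5+5=17, value 25+25+27+6=83
- C+D+F: volume 4+3+5=12, value 25+25+27=77
- A+D+F: volume 8+3+5=16, value 23+25+27=75
- A+C+F: volume 8+4+5=17, value 23+25+27=75
Best: $93.

$93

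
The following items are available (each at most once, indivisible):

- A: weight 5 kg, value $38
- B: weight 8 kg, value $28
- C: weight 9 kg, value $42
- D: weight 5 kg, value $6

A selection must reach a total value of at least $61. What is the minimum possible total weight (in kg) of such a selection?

13

Subsets with value ≥ 61, sorted by total weight:
- A+B: weight 13, value 66
- A+C: weight 14, value 80
- B+C: weight 17, value 70
Minimum weight: 13 kg.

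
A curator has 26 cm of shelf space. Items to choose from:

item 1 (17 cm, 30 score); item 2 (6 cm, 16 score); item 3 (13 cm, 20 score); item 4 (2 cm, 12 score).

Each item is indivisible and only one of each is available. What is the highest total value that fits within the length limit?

Check high-value combinations within 26 cm:
- item 1+item 2+item 4: length 17+6+2=25, value 30+16+12=58
- item 2+item 3+item 4: length 6+13+2=21, value 16+20+12=48
- item 1+item 2: length 17+6=23, value 30+16=46
- item 1+item 4: length 17+2=19, value 30+12=42
Best: 58 score.

58 score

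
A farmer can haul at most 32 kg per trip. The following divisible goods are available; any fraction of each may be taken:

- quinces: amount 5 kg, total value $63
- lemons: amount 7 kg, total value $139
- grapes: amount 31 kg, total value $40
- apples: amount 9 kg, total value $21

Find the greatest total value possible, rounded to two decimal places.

Take in order of value per unit:
- lemons (139/7 per unit): all 7 → value 139, running total 139.00
- quinces (63/5 per unit): all 5 → value 63, running total 202.00
- apples (21/9 per unit): all 9 → value 21, running total 223.00
- grapes (40/31 per unit): 11 of 31 → value 11×40/31 = 14.1935, running total 237.19
Total 237.19.

237.19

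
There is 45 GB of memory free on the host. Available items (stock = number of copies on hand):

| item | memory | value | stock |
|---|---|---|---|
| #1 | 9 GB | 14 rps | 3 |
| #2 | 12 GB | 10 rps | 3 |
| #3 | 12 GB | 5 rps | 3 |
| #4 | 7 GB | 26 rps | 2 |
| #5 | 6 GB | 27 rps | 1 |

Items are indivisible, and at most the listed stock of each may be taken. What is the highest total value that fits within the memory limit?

107 rps

Best selections within memory 45 and stock limits:
- 2×#1 + 2×#4 + 1×#5: memory 38, value 107
- 1×#1 + 1×#2 + 2×#4 + 1×#5: memory 41, value 103
- 2×#2 + 2×#4 + 1×#5: memory 44, value 99
Best: 107 rps.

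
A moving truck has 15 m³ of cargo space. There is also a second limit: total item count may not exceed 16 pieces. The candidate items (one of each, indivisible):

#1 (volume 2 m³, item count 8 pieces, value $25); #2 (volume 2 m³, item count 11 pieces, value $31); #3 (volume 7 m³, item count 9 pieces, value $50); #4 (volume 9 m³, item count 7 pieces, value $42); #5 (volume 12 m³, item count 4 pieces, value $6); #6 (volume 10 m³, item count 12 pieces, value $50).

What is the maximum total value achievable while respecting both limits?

Feasible sets respecting both limits:
- #1+#4: volume 11, item count 15, value 67
- #3: volume 7, item count 9, value 50
- #6: volume 10, item count 12, value 50
- #4: volume 9, item count 7, value 42
Best: $67.

$67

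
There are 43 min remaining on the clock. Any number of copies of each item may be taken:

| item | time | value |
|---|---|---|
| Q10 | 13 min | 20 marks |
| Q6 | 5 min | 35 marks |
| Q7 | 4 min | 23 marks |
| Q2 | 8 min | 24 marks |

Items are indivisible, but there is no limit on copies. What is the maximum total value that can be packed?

291 marks

Best value-per-unit is Q6 at 35/5; filling with it alone gives 8×35 = 280.
Optimal mix: 7×Q6 + 2×Q7 → time 43, value 291.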